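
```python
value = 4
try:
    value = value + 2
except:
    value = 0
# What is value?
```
6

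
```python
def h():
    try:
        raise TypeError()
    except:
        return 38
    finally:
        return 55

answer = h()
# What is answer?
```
55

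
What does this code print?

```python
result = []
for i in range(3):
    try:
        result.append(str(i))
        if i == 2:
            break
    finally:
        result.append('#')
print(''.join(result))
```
0#1#2#

finally runs even when breaking out of loop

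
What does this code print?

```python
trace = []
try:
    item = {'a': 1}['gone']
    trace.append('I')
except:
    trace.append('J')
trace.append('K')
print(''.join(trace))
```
JK

Exception raised in try, caught by bare except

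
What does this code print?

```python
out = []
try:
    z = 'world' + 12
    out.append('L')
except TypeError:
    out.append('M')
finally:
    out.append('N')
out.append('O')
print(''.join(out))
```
MNO

finally always runs, even after exception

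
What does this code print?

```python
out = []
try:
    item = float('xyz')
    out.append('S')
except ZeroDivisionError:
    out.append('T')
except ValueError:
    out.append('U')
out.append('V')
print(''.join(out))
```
UV

ValueError is caught by its specific handler, not ZeroDivisionError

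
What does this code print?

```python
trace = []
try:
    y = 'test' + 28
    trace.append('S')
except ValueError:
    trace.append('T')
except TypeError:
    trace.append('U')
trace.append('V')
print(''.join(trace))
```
UV

TypeError is caught by its specific handler, not ValueError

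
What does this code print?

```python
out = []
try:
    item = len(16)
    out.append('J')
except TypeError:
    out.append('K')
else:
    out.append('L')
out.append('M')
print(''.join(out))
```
KM

else block skipped when exception is caught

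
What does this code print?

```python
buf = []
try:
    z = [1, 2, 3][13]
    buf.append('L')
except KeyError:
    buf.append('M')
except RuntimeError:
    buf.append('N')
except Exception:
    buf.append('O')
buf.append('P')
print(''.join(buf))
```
OP

IndexError not specifically caught, falls to Exception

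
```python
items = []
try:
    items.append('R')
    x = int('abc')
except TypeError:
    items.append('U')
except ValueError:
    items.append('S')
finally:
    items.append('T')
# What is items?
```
['R', 'S', 'T']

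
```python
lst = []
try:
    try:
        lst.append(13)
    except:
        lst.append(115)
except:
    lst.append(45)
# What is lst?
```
[13]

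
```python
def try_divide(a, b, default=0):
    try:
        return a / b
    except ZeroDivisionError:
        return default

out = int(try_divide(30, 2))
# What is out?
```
15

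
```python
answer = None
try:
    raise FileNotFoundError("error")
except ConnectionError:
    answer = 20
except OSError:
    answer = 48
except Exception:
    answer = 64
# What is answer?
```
48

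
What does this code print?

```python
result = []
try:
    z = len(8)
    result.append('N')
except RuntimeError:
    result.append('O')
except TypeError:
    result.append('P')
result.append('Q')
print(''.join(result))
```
PQ

TypeError is caught by its specific handler, not RuntimeError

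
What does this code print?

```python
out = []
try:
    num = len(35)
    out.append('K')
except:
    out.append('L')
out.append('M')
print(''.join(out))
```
LM

Exception raised in try, caught by bare except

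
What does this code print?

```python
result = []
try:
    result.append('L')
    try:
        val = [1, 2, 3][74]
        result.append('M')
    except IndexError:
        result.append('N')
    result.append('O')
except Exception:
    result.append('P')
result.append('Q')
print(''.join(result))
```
LNOQ

Inner exception caught by inner handler, outer continues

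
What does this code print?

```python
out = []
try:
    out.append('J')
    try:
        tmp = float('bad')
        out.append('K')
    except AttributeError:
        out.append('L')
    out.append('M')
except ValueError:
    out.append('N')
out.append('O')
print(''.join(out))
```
JNO

Inner handler doesn't match, propagates to outer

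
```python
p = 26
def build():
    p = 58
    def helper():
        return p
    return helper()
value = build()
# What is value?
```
58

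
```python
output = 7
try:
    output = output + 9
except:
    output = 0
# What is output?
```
16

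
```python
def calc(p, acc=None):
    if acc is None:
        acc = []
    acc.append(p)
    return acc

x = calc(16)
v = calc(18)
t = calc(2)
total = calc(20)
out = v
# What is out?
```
[18]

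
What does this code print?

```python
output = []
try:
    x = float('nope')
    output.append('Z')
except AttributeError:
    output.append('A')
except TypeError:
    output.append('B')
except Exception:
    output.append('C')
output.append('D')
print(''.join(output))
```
CD

ValueError not specifically caught, falls to Exception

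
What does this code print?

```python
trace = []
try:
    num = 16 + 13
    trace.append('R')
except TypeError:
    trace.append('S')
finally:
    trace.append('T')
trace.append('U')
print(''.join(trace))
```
RTU

finally runs after normal execution too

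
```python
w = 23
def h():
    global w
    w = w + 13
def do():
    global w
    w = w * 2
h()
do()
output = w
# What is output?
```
72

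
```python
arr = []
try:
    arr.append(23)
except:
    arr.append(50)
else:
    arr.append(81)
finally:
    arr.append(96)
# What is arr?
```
[23, 81, 96]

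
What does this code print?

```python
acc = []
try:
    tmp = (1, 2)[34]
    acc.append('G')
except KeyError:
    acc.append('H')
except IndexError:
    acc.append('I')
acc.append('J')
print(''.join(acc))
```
IJ

IndexError is caught by its specific handler, not KeyError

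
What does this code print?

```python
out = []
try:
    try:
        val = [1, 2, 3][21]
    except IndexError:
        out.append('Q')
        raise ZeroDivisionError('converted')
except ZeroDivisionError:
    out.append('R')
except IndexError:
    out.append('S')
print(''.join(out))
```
QR

New ZeroDivisionError raised, caught by outer ZeroDivisionError handler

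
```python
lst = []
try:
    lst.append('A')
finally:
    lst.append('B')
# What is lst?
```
['A', 'B']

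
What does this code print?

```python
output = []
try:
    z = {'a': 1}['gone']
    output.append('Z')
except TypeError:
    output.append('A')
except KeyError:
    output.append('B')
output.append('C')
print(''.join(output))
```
BC

KeyError is caught by its specific handler, not TypeError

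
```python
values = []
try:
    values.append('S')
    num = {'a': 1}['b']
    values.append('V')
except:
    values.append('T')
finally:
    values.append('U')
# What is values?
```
['S', 'T', 'U']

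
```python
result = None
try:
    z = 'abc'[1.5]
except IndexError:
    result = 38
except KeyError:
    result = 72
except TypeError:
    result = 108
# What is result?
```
108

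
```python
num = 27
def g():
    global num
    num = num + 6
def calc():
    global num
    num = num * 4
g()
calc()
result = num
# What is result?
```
132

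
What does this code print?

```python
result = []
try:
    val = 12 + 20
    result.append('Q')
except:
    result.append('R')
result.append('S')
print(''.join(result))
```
QS

No exception, try block completes normally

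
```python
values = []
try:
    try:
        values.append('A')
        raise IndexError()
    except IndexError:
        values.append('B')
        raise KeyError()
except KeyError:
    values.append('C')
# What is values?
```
['A', 'B', 'C']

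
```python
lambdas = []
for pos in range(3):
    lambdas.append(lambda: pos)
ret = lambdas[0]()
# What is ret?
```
2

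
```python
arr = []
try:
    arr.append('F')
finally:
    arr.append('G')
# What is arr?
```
['F', 'G']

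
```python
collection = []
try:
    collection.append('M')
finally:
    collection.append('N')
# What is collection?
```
['M', 'N']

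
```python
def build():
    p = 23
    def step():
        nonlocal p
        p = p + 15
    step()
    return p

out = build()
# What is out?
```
38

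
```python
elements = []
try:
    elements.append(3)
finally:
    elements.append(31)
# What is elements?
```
[3, 31]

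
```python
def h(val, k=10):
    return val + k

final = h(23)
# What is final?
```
33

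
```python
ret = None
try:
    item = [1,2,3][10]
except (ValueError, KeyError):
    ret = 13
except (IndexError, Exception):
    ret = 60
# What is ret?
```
60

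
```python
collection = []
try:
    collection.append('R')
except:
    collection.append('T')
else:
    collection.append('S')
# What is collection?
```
['R', 'S']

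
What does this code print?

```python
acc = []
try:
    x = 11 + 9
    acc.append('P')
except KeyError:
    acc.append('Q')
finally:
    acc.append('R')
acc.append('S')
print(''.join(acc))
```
PRS

finally runs after normal execution too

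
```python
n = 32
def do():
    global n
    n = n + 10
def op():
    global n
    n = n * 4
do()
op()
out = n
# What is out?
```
168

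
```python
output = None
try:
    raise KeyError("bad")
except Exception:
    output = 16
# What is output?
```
16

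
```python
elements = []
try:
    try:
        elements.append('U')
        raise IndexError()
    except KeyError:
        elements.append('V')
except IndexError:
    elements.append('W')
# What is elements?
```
['U', 'W']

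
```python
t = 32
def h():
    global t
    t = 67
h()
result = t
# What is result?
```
67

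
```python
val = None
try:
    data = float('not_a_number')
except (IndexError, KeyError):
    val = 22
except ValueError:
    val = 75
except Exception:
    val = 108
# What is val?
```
75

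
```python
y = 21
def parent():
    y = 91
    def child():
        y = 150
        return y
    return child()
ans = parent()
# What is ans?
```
150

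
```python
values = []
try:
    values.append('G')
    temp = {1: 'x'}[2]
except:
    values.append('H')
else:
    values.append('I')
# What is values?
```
['G', 'H']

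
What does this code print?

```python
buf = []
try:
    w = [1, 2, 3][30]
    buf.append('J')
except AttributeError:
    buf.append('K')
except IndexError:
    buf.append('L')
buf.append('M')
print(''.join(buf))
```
LM

IndexError is caught by its specific handler, not AttributeError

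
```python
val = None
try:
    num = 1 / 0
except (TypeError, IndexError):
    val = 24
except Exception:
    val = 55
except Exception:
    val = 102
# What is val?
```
55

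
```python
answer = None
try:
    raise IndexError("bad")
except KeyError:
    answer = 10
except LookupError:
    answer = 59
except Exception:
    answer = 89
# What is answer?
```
59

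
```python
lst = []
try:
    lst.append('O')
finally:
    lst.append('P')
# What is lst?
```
['O', 'P']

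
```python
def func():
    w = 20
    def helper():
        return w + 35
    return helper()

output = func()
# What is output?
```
55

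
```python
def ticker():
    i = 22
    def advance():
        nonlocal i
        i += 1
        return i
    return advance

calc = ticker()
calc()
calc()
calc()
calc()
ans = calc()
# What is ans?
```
27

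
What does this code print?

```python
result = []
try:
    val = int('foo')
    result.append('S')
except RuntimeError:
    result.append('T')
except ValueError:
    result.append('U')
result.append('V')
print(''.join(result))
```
UV

ValueError is caught by its specific handler, not RuntimeError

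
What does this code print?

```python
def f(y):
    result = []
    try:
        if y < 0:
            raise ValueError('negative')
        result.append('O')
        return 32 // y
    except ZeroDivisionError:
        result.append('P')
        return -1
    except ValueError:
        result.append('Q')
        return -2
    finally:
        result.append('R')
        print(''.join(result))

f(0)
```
OPR

y=0 causes ZeroDivisionError, caught, finally prints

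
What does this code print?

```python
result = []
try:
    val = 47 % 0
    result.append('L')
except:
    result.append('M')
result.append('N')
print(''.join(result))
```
MN

Exception raised in try, caught by bare except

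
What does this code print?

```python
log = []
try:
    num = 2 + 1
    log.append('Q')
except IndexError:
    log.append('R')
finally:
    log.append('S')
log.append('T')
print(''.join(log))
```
QST

finally runs after normal execution too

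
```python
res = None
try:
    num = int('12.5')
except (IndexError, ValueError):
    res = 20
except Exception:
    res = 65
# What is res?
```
20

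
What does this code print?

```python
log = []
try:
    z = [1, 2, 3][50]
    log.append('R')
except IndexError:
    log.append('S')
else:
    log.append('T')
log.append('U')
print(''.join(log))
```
SU

else block skipped when exception is caught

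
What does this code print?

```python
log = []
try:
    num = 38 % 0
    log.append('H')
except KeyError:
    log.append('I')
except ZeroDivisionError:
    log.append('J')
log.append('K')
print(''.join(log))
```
JK

ZeroDivisionError is caught by its specific handler, not KeyError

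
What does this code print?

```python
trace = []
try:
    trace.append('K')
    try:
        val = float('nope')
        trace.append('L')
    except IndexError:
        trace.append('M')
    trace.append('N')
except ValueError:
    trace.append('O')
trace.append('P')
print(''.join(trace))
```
KOP

Inner handler doesn't match, propagates to outer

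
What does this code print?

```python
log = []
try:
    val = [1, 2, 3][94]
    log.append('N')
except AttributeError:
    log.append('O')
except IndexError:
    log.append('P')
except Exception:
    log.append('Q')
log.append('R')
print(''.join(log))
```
PR

IndexError matches before generic Exception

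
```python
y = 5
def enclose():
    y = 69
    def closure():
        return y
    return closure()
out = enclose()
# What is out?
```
69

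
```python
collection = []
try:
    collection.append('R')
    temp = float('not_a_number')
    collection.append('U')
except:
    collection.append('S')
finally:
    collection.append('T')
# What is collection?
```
['R', 'S', 'T']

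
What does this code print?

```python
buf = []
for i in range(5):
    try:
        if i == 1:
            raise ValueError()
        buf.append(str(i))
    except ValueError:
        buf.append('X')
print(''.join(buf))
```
0X234

Exception on i=1 caught, loop continues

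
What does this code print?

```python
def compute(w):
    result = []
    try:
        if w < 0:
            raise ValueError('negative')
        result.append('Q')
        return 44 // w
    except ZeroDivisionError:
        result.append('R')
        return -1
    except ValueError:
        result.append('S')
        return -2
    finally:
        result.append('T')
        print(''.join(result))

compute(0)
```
QRT

w=0 causes ZeroDivisionError, caught, finally prints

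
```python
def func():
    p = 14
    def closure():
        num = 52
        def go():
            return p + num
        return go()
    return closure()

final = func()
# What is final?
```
66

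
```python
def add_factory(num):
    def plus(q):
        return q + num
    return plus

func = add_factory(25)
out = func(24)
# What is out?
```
49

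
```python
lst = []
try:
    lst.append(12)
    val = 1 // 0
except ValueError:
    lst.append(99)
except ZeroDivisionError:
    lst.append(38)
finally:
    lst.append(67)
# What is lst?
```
[12, 38, 67]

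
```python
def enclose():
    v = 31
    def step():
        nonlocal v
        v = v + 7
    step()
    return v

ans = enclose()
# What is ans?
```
38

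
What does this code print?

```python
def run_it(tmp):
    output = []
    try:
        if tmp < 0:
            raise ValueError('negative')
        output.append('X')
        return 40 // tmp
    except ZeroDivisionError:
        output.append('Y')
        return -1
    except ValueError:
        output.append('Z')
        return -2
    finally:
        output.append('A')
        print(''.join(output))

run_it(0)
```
XYA

tmp=0 causes ZeroDivisionError, caught, finally prints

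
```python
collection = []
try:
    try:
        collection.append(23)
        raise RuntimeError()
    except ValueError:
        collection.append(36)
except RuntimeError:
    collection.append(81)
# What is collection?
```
[23, 81]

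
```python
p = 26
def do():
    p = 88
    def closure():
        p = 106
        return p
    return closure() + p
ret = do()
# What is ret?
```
194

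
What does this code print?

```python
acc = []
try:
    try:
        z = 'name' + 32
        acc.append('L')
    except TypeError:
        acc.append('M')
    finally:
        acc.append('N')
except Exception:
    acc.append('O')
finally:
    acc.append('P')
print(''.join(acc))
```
MNP

Both finally blocks run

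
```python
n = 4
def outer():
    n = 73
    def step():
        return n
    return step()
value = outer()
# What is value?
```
73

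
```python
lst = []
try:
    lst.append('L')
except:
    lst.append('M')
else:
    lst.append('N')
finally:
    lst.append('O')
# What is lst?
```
['L', 'N', 'O']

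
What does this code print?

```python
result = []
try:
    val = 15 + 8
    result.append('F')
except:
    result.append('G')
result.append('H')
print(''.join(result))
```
FH

No exception, try block completes normally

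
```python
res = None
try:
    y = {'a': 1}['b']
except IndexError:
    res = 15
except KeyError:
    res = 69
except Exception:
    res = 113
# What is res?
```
69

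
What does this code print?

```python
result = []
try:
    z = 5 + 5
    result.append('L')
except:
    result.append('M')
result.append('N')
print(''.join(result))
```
LN

No exception, try block completes normally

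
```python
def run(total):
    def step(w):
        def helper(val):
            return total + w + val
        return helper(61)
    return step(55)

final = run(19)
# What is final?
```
135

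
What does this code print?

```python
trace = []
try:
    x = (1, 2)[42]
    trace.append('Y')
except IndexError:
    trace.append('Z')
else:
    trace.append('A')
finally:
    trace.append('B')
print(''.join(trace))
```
ZB

Exception: except runs, else skipped, finally runs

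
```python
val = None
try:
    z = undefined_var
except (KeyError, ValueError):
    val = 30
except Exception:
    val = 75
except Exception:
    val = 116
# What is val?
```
75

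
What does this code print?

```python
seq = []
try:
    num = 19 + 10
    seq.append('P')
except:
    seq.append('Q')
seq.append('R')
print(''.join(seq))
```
PR

No exception, try block completes normally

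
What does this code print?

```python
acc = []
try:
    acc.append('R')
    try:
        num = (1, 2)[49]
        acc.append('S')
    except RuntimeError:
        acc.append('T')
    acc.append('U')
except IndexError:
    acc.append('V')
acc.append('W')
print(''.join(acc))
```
RVW

Inner handler doesn't match, propagates to outer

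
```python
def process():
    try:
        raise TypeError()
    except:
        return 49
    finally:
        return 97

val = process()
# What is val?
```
97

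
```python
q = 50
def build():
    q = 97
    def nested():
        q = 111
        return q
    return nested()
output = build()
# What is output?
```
111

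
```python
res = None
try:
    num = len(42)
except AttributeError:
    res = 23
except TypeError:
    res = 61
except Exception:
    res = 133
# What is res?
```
61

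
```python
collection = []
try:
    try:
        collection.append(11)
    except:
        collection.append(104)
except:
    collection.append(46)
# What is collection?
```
[11]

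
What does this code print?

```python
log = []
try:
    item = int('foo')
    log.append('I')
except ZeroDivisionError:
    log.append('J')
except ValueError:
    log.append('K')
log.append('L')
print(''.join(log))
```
KL

ValueError is caught by its specific handler, not ZeroDivisionError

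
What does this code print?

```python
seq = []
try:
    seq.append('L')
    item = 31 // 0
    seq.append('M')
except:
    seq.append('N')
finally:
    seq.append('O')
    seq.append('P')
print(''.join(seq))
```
LNOP

Code before exception runs, then except, then all of finally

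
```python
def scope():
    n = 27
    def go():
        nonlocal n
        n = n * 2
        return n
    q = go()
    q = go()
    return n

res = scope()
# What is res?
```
108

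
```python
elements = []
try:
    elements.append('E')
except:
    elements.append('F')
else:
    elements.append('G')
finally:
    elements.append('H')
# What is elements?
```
['E', 'G', 'H']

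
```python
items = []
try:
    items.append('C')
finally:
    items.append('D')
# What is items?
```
['C', 'D']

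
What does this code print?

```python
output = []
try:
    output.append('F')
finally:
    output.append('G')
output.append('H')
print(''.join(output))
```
FGH

try/finally without except, no exception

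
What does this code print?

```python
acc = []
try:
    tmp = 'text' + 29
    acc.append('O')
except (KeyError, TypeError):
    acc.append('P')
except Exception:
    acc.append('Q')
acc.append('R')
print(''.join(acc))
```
PR

TypeError matches tuple containing it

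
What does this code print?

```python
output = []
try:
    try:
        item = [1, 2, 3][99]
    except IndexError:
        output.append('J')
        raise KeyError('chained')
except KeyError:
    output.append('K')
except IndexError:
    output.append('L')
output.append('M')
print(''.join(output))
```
JKM

KeyError raised and caught, original IndexError not re-raised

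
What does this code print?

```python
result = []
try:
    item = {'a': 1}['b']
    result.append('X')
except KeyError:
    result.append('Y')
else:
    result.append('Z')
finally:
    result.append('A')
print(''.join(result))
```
YA

Exception: except runs, else skipped, finally runs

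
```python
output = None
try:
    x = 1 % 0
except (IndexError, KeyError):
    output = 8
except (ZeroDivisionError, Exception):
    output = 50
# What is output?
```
50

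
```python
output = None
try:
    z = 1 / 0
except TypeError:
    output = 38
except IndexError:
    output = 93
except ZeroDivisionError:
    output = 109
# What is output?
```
109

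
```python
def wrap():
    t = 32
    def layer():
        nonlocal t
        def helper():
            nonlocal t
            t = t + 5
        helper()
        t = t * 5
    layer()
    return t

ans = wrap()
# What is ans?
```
185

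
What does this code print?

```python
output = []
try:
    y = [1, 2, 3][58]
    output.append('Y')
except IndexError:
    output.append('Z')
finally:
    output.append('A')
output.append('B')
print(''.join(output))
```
ZAB

finally always runs, even after exception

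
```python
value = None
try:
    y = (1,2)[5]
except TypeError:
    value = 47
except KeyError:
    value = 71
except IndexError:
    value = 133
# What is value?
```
133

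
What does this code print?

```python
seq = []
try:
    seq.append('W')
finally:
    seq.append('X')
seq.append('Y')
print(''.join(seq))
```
WXY

try/finally without except, no exception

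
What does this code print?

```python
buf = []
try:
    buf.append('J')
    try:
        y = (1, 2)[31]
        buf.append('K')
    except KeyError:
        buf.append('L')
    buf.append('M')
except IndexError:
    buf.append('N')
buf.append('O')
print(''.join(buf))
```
JNO

Inner handler doesn't match, propagates to outer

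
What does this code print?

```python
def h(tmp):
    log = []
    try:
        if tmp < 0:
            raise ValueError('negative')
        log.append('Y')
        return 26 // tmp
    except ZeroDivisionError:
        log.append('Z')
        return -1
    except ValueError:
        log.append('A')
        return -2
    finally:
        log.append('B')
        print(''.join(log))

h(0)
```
YZB

tmp=0 causes ZeroDivisionError, caught, finally prints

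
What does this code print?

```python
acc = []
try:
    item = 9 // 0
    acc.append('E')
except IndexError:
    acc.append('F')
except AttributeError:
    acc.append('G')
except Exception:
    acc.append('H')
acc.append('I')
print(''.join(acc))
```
HI

ZeroDivisionError not specifically caught, falls to Exception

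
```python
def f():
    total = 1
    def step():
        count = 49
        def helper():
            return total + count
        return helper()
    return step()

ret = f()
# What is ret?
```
50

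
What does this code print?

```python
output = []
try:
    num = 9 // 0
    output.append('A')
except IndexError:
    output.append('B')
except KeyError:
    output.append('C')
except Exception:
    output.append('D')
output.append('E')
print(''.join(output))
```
DE

ZeroDivisionError not specifically caught, falls to Exception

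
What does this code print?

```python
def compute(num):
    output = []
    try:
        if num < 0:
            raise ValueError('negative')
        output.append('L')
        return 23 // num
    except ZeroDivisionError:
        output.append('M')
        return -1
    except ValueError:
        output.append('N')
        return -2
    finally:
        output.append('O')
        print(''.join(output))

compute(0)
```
LMO

num=0 causes ZeroDivisionError, caught, finally prints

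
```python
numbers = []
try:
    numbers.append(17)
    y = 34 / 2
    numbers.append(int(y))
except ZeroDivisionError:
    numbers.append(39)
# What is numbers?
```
[17, 17]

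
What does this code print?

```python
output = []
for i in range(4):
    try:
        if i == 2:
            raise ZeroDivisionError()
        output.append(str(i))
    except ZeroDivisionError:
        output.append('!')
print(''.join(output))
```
01!3

Exception on i=2 caught, loop continues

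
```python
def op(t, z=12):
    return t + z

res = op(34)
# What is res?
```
46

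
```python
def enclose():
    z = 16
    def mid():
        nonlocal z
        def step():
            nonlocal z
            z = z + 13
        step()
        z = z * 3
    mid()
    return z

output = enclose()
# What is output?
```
87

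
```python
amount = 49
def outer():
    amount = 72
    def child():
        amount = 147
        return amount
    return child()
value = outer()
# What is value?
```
147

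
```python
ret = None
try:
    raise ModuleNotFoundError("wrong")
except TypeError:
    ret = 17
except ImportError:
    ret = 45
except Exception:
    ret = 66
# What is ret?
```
45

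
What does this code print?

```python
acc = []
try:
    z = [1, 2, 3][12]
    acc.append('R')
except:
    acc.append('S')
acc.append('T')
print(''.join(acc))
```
ST

Exception raised in try, caught by bare except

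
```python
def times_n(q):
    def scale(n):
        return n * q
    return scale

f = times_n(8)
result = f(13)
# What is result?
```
104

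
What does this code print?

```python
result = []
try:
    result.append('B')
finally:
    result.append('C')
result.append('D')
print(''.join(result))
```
BCD

try/finally without except, no exception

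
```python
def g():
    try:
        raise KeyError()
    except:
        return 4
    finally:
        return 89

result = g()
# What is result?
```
89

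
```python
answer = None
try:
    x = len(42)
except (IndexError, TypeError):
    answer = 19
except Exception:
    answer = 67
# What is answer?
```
19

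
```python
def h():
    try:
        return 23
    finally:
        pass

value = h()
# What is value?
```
23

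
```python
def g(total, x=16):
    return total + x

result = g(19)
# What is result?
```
35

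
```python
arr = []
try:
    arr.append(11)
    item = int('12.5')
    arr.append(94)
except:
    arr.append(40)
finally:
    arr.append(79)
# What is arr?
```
[11, 40, 79]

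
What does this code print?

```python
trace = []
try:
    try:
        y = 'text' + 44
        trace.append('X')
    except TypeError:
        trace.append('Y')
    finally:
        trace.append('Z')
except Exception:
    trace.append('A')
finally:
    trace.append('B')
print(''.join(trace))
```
YZB

Both finally blocks run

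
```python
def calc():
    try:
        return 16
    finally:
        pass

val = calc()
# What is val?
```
16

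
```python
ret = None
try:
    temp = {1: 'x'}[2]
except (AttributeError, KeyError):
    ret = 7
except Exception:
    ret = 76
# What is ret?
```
7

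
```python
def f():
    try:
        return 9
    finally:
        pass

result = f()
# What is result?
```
9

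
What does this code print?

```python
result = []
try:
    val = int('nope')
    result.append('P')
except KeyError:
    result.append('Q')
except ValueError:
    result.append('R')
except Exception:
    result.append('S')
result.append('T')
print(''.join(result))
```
RT

ValueError matches before generic Exception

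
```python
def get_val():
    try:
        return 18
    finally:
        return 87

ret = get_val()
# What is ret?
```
87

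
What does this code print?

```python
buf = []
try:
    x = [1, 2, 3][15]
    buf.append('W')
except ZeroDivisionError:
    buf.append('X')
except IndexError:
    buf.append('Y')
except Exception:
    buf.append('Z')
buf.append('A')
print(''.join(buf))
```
YA

IndexError matches before generic Exception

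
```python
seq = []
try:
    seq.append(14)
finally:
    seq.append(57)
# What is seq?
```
[14, 57]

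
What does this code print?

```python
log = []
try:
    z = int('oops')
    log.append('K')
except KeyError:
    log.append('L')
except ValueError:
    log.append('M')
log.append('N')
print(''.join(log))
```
MN

ValueError is caught by its specific handler, not KeyError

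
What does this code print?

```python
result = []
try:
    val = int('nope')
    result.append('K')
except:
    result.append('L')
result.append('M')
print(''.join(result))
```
LM

Exception raised in try, caught by bare except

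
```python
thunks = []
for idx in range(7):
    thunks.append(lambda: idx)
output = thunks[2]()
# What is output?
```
6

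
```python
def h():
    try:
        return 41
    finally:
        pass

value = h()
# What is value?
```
41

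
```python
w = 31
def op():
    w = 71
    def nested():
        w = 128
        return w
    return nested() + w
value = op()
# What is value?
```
199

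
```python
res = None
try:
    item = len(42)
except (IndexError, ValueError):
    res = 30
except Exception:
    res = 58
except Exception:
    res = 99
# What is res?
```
58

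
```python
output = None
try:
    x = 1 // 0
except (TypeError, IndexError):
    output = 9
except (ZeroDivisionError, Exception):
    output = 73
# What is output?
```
73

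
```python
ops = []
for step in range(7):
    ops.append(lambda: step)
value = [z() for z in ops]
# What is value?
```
[6, 6, 6, 6, 6, 6, 6]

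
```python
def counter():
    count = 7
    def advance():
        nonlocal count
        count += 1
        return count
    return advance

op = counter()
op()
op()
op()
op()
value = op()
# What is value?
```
12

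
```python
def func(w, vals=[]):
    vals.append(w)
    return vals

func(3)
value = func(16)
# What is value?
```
[3, 16]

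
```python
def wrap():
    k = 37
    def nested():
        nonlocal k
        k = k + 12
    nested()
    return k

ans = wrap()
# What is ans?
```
49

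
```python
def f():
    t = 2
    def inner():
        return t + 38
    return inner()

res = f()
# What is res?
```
40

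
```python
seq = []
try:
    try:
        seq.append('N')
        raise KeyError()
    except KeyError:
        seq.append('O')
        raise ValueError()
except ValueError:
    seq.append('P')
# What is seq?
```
['N', 'O', 'P']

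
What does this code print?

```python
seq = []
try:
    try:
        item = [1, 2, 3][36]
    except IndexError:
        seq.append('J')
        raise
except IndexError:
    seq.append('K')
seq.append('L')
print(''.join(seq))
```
JKL

raise without argument re-raises current exception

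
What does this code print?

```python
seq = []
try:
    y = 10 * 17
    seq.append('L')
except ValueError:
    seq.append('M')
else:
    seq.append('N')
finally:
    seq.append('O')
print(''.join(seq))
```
LNO

else runs before finally when no exception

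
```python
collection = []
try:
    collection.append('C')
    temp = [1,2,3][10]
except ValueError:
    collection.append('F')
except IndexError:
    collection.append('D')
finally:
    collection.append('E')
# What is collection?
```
['C', 'D', 'E']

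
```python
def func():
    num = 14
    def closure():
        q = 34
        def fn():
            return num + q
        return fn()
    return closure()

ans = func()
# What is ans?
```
48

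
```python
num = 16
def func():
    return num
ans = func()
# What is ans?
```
16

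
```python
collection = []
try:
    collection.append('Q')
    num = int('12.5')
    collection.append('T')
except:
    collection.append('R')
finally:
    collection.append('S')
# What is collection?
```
['Q', 'R', 'S']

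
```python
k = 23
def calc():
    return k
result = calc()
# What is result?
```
23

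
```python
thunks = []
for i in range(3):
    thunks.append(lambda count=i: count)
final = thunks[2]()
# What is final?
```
2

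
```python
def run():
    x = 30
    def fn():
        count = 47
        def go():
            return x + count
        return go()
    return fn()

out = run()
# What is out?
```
77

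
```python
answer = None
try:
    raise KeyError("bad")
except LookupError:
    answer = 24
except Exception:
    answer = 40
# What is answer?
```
24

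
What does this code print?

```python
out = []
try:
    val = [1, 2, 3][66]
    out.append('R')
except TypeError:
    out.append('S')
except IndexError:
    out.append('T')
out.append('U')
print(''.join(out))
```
TU

IndexError is caught by its specific handler, not TypeError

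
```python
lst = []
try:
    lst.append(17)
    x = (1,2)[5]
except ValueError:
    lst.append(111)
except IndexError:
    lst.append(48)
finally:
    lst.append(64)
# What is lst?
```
[17, 48, 64]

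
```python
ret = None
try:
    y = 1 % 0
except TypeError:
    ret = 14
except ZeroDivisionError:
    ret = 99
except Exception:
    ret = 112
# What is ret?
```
99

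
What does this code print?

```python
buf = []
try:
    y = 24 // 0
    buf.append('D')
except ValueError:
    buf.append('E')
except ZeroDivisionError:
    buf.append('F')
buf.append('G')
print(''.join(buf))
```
FG

ZeroDivisionError is caught by its specific handler, not ValueError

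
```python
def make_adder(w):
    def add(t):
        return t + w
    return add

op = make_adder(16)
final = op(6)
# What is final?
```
22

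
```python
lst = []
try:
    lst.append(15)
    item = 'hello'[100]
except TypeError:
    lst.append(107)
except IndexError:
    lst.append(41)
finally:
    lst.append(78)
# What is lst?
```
[15, 41, 78]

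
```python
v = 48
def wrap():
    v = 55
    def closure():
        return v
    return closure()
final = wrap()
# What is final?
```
55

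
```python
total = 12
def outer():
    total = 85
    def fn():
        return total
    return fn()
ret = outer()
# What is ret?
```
85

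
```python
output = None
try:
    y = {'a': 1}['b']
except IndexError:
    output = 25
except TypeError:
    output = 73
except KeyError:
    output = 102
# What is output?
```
102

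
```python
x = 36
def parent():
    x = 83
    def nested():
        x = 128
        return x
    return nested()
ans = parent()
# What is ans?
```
128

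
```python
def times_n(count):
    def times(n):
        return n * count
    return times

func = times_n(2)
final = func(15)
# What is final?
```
30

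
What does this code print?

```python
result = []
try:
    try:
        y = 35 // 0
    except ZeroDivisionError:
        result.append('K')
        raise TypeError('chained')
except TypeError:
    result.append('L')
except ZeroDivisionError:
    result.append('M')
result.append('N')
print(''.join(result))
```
KLN

TypeError raised and caught, original ZeroDivisionError not re-raised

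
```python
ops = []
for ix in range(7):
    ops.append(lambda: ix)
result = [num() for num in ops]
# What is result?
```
[6, 6, 6, 6, 6, 6, 6]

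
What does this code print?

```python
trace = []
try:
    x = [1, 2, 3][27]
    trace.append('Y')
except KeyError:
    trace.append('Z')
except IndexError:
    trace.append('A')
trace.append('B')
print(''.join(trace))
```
AB

IndexError is caught by its specific handler, not KeyError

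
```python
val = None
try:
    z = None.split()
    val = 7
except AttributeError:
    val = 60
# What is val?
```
60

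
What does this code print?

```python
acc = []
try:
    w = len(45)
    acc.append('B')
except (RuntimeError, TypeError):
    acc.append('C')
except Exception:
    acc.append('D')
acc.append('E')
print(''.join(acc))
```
CE

TypeError matches tuple containing it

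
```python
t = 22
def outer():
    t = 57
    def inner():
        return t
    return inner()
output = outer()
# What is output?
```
57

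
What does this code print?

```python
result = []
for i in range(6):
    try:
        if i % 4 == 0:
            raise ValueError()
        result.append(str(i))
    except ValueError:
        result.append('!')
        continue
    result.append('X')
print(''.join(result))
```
!1X2X3X!5X

continue in except skips rest of loop body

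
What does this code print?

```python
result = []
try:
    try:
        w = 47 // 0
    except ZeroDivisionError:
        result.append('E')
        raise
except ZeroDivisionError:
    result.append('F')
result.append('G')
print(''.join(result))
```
EFG

raise without argument re-raises current exception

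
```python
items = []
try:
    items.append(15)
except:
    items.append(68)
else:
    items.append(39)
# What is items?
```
[15, 39]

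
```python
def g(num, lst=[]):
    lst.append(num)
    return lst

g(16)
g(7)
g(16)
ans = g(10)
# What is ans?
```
[16, 7, 16, 10]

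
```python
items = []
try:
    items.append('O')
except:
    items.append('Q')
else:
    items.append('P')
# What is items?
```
['O', 'P']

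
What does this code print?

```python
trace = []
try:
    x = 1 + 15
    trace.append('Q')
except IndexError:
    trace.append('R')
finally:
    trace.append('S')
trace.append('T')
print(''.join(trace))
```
QST

finally runs after normal execution too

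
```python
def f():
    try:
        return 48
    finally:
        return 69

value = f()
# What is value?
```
69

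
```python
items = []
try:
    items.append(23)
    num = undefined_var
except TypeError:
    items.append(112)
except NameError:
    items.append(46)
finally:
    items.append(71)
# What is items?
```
[23, 46, 71]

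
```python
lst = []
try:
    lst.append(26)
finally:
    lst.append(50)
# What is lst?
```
[26, 50]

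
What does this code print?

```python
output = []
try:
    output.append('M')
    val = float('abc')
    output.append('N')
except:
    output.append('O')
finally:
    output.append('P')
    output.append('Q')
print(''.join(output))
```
MOPQ

Code before exception runs, then except, then all of finally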